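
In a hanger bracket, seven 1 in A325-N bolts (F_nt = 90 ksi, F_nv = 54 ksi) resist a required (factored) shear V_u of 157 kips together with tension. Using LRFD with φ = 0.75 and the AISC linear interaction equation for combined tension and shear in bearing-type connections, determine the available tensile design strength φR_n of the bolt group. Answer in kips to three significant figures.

A_b = π·1²/4 = 0.7854 in²; f_rv = 157 / (7 × 0.7854) = 28.56 ksi.
F'_nt = 1.3 F_nt − (F_nt / φF_nv) f_rv = 1.3·90 − (90/(0.75·54))·28.56 = 53.54 ksi, capped at F_nt → F'_nt = 53.54 ksi.
R_n = F'_nt · A_b · n = 53.54 × 0.7854 × 7 = 294.4 kips.
Design strength φR_n = 0.75 × 294.4 = 221 kips.

221 kips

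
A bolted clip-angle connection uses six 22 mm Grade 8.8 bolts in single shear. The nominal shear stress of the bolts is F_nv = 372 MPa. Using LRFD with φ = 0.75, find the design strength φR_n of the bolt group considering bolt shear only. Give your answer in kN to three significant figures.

636 kN

A_b = π × 22² / 4 = 380.1 mm².
R_n = F_nv · A_b · n · n_s = 372 × 380.1 × 6 × 1 / 1000 = 848.5 kN.
Design strength φR_n = 0.75 × 848.5 = 636 kN.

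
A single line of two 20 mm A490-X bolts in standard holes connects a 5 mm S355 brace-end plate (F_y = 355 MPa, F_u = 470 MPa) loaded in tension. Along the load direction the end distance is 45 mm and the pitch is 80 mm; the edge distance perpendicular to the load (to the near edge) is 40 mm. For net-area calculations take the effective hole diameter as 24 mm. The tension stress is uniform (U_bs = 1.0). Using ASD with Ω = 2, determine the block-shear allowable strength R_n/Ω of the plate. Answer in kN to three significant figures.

95.6 kN

Shear plane L_v = 45 + 1·80 = 125 mm; A_gv = 125 × 5 = 625 mm².
A_nv = (125 − 1.5·24) × 5 = 445 mm².
A_nt = (40 − 0.5·24) × 5 = 140 mm².
0.6 F_u A_nv = 125.5 kN; 0.6 F_y A_gv = 133.1 kN → shear rupture governs the shear term.
R_n = 125.5 + 1.0 × 470 × 140 / 1000 = 191.3 kN.
Allowable strength R_n/Ω = 191.3 / 2 = 95.6 kN.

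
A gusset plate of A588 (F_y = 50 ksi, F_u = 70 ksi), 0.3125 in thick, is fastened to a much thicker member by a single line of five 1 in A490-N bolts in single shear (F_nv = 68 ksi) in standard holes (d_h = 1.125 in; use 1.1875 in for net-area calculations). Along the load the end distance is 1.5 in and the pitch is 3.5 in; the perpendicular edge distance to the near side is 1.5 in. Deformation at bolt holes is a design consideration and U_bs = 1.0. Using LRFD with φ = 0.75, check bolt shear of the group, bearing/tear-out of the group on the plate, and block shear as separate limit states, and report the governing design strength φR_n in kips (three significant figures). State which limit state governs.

Bolt shear: A_b = π·1²/4 = 0.7854 in²; R_n = 68 × 0.7854 × 5 × 1 = 267 kips → 0.75 × 267 = 200 kips.
Bearing: edge l_c = 0.9375, r_n = 24.61 kips; interior l_c = 2.375, r_n = 52.5 kips; R_n = 24.61 + 4·52.5 = 234.6 kips → 176 kips.
Block shear: A_gv = 4.844, A_nv = 3.174, A_nt = 0.2832 in²; R_n = min(0.6F_uA_nv, 0.6F_yA_gv) + U_bs·F_u·A_nt = 153.1 kips → 115 kips.
Block shear governs: 115 kips.

115 kips (block shear governs)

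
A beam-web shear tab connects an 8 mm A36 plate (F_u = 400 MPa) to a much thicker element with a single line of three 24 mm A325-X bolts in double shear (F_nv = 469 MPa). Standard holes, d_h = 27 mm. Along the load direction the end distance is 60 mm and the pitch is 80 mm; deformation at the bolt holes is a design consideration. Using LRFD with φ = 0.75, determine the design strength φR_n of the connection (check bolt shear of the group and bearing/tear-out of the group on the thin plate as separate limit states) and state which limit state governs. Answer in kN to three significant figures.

410 kN (bearing governs)

Bolt shear: A_b = π·24²/4 = 452.4 mm²; R_n = 469 × 452.4 × 3 × 2 / 1000 = 1273 kN → 0.75 × 1273 = 955 kN.
Bearing (1.2 l_c t F_u ≤ 2.4 d t F_u): upper limit = 2.4·24·8·400 / 1000 = 184.3 kN.
  Edge l_c = 60 − 27/2 = 46.5 → r_n = 178.6 kN; interior l_c = 80 − 27 = 53 → r_n = 184.3 kN.
  R_n,bearing = 1·178.6 + 2·184.3 = 547.2 kN → 0.75 × 547.2 = 410 kN.
Bearing governs: 410 kN.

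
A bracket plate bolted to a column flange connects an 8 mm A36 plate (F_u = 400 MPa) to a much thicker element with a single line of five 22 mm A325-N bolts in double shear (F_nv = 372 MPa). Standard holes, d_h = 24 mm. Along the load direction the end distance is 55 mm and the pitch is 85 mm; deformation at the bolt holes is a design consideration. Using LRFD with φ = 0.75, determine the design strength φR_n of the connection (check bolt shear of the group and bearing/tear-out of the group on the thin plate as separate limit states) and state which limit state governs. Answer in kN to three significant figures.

631 kN (bearing governs)

Bolt shear: A_b = π·22²/4 = 380.1 mm²; R_n = 372 × 380.1 × 5 × 2 / 1000 = 1414 kN → 0.75 × 1414 = 1060 kN.
Bearing (1.2 l_c t F_u ≤ 2.4 d t F_u): upper limit = 2.4·22·8·400 / 1000 = 169 kN.
  Edge l_c = 55 − 24/2 = 43 → r_n = 165.1 kN; interior l_c = 85 − 24 = 61 → r_n = 169 kN.
  R_n,bearing = 1·165.1 + 4·169 = 841 kN → 0.75 × 841 = 631 kN.
Bearing governs: 631 kN.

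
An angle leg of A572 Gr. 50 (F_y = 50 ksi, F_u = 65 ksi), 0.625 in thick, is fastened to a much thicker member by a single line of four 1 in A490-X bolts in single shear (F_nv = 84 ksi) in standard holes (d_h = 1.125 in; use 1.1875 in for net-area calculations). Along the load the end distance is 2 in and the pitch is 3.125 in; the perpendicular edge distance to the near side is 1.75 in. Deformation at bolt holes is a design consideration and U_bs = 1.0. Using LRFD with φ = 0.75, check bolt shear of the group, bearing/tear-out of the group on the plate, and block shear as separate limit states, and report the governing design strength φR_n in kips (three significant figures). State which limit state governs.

167 kips (block shear governs)

Bolt shear: A_b = π·1²/4 = 0.7854 in²; R_n = 84 × 0.7854 × 4 × 1 = 263.9 kips → 0.75 × 263.9 = 198 kips.
Bearing: edge l_c = 1.438, r_n = 70.08 kips; interior l_c = 2, r_n = 97.5 kips; R_n = 70.08 + 3·97.5 = 362.6 kips → 272 kips.
Block shear: A_gv = 7.109, A_nv = 4.512, A_nt = 0.7227 in²; R_n = min(0.6F_uA_nv, 0.6F_yA_gv) + U_bs·F_u·A_nt = 222.9 kips → 167 kips.
Block shear governs: 167 kips.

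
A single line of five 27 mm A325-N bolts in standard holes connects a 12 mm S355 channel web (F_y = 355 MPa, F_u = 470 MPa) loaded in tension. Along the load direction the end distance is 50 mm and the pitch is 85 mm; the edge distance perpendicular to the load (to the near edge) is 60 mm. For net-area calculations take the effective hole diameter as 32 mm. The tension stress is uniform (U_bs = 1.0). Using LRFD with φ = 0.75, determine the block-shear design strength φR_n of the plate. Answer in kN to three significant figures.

810 kN

Shear plane L_v = 50 + 4·85 = 390 mm; A_gv = 390 × 12 = 4680 mm².
A_nv = (390 − 4.5·32) × 12 = 2952 mm².
A_nt = (60 − 0.5·32) × 12 = 528 mm².
0.6 F_u A_nv = 832.5 kN; 0.6 F_y A_gv = 996.8 kN → shear rupture governs the shear term.
R_n = 832.5 + 1.0 × 470 × 528 / 1000 = 1081 kN.
Design strength φR_n = 0.75 × 1081 = 810 kN.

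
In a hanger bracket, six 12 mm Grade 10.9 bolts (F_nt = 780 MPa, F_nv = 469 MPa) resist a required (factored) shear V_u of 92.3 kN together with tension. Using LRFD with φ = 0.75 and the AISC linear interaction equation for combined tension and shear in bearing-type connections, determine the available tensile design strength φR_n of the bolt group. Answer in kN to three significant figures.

A_b = π·12²/4 = 113.1 mm²; f_rv = 92.3 × 1000 / (6 × 113.1) = 136 MPa.
F'_nt = 1.3 F_nt − (F_nt / φF_nv) f_rv = 1.3·780 − (780/(0.75·469))·136 = 712.4 MPa, capped at F_nt → F'_nt = 712.4 MPa.
R_n = F'_nt · A_b · n = 712.4 × 113.1 × 6 / 1000 = 483.4 kN.
Design strength φR_n = 0.75 × 483.4 = 363 kN.

363 kN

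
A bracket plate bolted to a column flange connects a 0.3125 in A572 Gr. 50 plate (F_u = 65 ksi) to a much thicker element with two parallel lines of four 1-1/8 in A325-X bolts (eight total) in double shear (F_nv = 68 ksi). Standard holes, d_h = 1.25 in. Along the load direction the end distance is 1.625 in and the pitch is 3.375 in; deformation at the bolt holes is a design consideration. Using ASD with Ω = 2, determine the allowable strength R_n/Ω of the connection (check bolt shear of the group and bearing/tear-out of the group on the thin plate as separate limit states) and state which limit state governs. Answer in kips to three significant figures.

180 kips (bearing governs)

Bolt shear: A_b = π·1.125²/4 = 0.994 in²; R_n = 68 × 0.994 × 8 × 2 = 1081 kips → 1081 / 2 = 541 kips.
Bearing (1.2 l_c t F_u ≤ 2.4 d t F_u): upper limit = 2.4·1.125·0.3125·65 = 54.84 kips.
  Edge l_c = 1.625 − 1.25/2 = 1 → r_n = 24.38 kips; interior l_c = 3.375 − 1.25 = 2.125 → r_n = 51.8 kips.
  R_n,bearing = 2·24.38 + 6·51.8 = 359.5 kips → 359.5 / 2 = 180 kips.
Bearing governs: 180 kips.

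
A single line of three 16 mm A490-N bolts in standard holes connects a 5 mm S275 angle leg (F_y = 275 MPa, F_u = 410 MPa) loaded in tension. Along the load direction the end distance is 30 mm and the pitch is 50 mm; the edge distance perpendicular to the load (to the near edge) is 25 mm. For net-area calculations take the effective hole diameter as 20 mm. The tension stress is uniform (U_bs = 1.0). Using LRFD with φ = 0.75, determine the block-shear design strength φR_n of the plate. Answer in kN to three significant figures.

96.9 kN

Shear plane L_v = 30 + 2·50 = 130 mm; A_gv = 130 × 5 = 650 mm².
A_nv = (130 − 2.5·20) × 5 = 400 mm².
A_nt = (25 − 0.5·20) × 5 = 75 mm².
0.6 F_u A_nv = 98.4 kN; 0.6 F_y A_gv = 107.2 kN → shear rupture governs the shear term.
R_n = 98.4 + 1.0 × 410 × 75 / 1000 = 129.2 kN.
Design strength φR_n = 0.75 × 129.2 = 96.9 kN.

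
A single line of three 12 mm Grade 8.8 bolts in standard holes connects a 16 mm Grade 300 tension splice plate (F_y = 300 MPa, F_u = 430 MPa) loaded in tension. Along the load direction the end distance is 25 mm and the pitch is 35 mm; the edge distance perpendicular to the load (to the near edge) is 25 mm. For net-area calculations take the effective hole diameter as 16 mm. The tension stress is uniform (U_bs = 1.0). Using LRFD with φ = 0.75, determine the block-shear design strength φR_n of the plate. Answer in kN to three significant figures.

Shear plane L_v = 25 + 2·35 = 95 mm; A_gv = 95 × 16 = 1520 mm².
A_nv = (95 − 2.5·16) × 16 = 880 mm².
A_nt = (25 − 0.5·16) × 16 = 272 mm².
0.6 F_u A_nv = 227 kN; 0.6 F_y A_gv = 273.6 kN → shear rupture governs the shear term.
R_n = 227 + 1.0 × 430 × 272 / 1000 = 344 kN.
Design strength φR_n = 0.75 × 344 = 258 kN.

258 kN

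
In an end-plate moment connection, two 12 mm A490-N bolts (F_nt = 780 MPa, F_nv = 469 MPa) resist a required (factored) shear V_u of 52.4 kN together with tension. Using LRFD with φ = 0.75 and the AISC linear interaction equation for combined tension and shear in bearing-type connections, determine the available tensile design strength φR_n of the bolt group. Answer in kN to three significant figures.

84.9 kN

A_b = π·12²/4 = 113.1 mm²; f_rv = 52.4 × 1000 / (2 × 113.1) = 231.7 MPa.
F'_nt = 1.3 F_nt − (F_nt / φF_nv) f_rv = 1.3·780 − (780/(0.75·469))·231.7 = 500.3 MPa, capped at F_nt → F'_nt = 500.3 MPa.
R_n = F'_nt · A_b · n = 500.3 × 113.1 × 2 / 1000 = 113.2 kN.
Design strength φR_n = 0.75 × 113.2 = 84.9 kN.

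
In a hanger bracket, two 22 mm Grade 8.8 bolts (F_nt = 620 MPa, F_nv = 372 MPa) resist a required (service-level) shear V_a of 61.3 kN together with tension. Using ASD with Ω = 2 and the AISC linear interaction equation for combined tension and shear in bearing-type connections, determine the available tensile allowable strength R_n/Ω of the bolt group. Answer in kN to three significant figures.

A_b = π·22²/4 = 380.1 mm²; f_rv = 61.3 × 1000 / (2 × 380.1) = 80.63 MPa.
F'_nt = 1.3 F_nt − (Ω F_nt / F_nv) f_rv = 1.3·620 − (2·620/372)·80.63 = 537.2 MPa, capped at F_nt → F'_nt = 537.2 MPa.
R_n = F'_nt · A_b · n = 537.2 × 380.1 × 2 / 1000 = 408.4 kN.
Allowable strength R_n/Ω = 408.4 / 2 = 204 kN.

204 kN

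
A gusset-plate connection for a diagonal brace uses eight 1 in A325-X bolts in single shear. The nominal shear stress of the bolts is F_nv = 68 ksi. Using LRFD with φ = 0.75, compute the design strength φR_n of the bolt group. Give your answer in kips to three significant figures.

320 kips

A_b = π × 1² / 4 = 0.7854 in².
R_n = F_nv · A_b · n · n_s = 68 × 0.7854 × 8 × 1 = 427.3 kips.
Design strength φR_n = 0.75 × 427.3 = 320 kips.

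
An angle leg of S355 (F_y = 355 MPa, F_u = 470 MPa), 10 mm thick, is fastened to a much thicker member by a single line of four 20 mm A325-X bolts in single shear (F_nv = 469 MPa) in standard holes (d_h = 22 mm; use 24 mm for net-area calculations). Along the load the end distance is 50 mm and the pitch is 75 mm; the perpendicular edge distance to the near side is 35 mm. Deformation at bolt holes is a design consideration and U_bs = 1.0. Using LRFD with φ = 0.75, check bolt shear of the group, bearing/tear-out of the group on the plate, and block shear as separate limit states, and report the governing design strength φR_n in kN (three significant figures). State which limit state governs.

442 kN (bolt shear governs)

Bolt shear: A_b = π·20²/4 = 314.2 mm²; R_n = 469 × 314.2 × 4 × 1 / 1000 = 589.4 kN → 0.75 × 589.4 = 442 kN.
Bearing: edge l_c = 39, r_n = 220 kN; interior l_c = 53, r_n = 225.6 kN; R_n = 220 + 3·225.6 = 896.8 kN → 673 kN.
Block shear: A_gv = 2750, A_nv = 1910, A_nt = 230 mm²; R_n = min(0.6F_uA_nv, 0.6F_yA_gv) + U_bs·F_u·A_nt = 646.7 kN → 485 kN.
Bolt shear governs: 442 kN.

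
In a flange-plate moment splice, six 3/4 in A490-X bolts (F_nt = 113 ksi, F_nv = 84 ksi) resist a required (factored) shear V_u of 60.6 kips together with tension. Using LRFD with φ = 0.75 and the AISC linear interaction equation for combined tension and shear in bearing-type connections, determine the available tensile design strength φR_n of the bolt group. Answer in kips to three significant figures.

211 kips

A_b = π·0.75²/4 = 0.4418 in²; f_rv = 60.6 / (6 × 0.4418) = 22.86 ksi.
F'_nt = 1.3 F_nt − (F_nt / φF_nv) f_rv = 1.3·113 − (113/(0.75·84))·22.86 = 105.9 ksi, capped at F_nt → F'_nt = 105.9 ksi.
R_n = F'_nt · A_b · n = 105.9 × 0.4418 × 6 = 280.7 kips.
Design strength φR_n = 0.75 × 280.7 = 211 kips.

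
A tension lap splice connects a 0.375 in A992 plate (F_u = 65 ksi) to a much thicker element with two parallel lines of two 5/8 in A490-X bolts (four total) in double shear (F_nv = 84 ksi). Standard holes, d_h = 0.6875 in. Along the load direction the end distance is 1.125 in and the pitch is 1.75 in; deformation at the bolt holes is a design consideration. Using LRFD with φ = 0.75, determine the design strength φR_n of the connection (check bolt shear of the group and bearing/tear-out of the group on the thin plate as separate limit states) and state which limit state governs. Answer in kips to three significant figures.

Bolt shear: A_b = π·0.625²/4 = 0.3068 in²; R_n = 84 × 0.3068 × 4 × 2 = 206.2 kips → 0.75 × 206.2 = 155 kips.
Bearing (1.2 l_c t F_u ≤ 2.4 d t F_u): upper limit = 2.4·0.625·0.375·65 = 36.56 kips.
  Edge l_c = 1.125 − 0.6875/2 = 0.7812 → r_n = 22.85 kips; interior l_c = 1.75 − 0.6875 = 1.062 → r_n = 31.08 kips.
  R_n,bearing = 2·22.85 + 2·31.08 = 107.9 kips → 0.75 × 107.9 = 80.9 kips.
Bearing governs: 80.9 kips.

80.9 kips (bearing governs)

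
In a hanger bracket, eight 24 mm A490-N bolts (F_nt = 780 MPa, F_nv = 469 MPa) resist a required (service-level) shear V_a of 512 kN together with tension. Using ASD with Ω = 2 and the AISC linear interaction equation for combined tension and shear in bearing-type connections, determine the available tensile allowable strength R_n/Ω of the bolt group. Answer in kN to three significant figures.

983 kN

A_b = π·24²/4 = 452.4 mm²; f_rv = 512 × 1000 / (8 × 452.4) = 141.5 MPa.
F'_nt = 1.3 F_nt − (Ω F_nt / F_nv) f_rv = 1.3·780 − (2·780/469)·141.5 = 543.4 MPa, capped at F_nt → F'_nt = 543.4 MPa.
R_n = F'_nt · A_b · n = 543.4 × 452.4 × 8 / 1000 = 1967 kN.
Allowable strength R_n/Ω = 1967 / 2 = 983 kN.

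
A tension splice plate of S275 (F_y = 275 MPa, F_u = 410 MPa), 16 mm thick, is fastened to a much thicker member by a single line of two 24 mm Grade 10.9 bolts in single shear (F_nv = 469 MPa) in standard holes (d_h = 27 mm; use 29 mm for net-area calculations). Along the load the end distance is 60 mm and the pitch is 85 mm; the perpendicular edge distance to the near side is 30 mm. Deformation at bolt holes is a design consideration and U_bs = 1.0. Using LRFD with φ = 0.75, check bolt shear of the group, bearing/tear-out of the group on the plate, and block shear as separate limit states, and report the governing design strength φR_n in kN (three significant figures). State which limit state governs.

318 kN (bolt shear governs)

Bolt shear: A_b = π·24²/4 = 452.4 mm²; R_n = 469 × 452.4 × 2 × 1 / 1000 = 424.3 kN → 0.75 × 424.3 = 318 kN.
Bearing: edge l_c = 46.5, r_n = 366 kN; interior l_c = 58, r_n = 377.9 kN; R_n = 366 + 1·377.9 = 743.9 kN → 558 kN.
Block shear: A_gv = 2320, A_nv = 1624, A_nt = 248 mm²; R_n = min(0.6F_uA_nv, 0.6F_yA_gv) + U_bs·F_u·A_nt = 484.5 kN → 363 kN.
Bolt shear governs: 318 kN.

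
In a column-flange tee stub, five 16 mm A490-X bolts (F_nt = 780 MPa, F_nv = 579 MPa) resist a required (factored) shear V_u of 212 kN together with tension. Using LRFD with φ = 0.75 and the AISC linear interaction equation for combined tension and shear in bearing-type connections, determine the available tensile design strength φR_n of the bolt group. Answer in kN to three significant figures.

479 kN

A_b = π·16²/4 = 201.1 mm²; f_rv = 212 × 1000 / (5 × 201.1) = 210.9 MPa.
F'_nt = 1.3 F_nt − (F_nt / φF_nv) f_rv = 1.3·780 − (780/(0.75·579))·210.9 = 635.2 MPa, capped at F_nt → F'_nt = 635.2 MPa.
R_n = F'_nt · A_b · n = 635.2 × 201.1 × 5 / 1000 = 638.6 kN.
Design strength φR_n = 0.75 × 638.6 = 479 kN.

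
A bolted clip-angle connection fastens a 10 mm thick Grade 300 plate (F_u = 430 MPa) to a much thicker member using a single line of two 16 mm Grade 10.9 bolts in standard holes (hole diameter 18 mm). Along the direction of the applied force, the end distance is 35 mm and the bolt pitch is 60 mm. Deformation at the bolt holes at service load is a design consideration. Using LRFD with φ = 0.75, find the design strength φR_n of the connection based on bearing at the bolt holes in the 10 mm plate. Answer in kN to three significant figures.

Per bolt r_n = 1.2 l_c t F_u ≤ 2.4 d t F_u; upper limit = 2.4 × 16 × 10 × 430 / 1000 = 165.1 kN.
Edge bolt: l_c = 35 − 18/2 = 26 mm → 1.2 × 26 × 10 × 430 / 1000 = 134.2 → r_n = 134.2 kN.
Interior bolts: l_c = 60 − 18 = 42 mm → 1.2 × 42 × 10 × 430 / 1000 = 216.7 → r_n = 165.1 kN.
R_n = 1 × 134.2 + 1 × 165.1 = 299.3 kN.
Design strength φR_n = 0.75 × 299.3 = 224 kN.

224 kN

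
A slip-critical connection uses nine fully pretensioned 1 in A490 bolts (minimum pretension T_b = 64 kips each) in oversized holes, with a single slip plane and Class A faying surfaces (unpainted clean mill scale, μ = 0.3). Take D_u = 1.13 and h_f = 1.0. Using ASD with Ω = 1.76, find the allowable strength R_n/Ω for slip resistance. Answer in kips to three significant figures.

R_n = μ · D_u · h_f · T_b · n_s · n_b = 0.3 × 1.13 × 1.0 × 64 × 1 × 9 = 195.3 kips.
Allowable strength R_n/Ω = 195.3 / 1.76 = 111 kips.

111 kips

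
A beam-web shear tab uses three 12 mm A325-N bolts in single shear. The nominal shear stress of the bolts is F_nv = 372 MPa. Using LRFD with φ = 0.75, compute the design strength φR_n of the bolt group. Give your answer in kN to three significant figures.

94.7 kN

A_b = π × 12² / 4 = 113.1 mm².
R_n = F_nv · A_b · n · n_s = 372 × 113.1 × 3 × 1 / 1000 = 126.2 kN.
Design strength φR_n = 0.75 × 126.2 = 94.7 kN.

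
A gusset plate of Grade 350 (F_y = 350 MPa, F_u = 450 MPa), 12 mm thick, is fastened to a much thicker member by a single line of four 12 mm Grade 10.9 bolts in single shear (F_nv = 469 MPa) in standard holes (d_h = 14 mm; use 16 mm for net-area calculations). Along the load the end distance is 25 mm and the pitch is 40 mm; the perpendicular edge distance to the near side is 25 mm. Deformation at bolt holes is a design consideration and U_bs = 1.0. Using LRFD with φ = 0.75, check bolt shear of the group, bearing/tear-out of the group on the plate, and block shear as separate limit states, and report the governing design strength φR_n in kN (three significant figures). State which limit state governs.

Bolt shear: A_b = π·12²/4 = 113.1 mm²; R_n = 469 × 113.1 × 4 × 1 / 1000 = 212.2 kN → 0.75 × 212.2 = 159 kN.
Bearing: edge l_c = 18, r_n = 116.6 kN; interior l_c = 26, r_n = 155.5 kN; R_n = 116.6 + 3·155.5 = 583.2 kN → 437 kN.
Block shear: A_gv = 1740, A_nv = 1068, A_nt = 204 mm²; R_n = min(0.6F_uA_nv, 0.6F_yA_gv) + U_bs·F_u·A_nt = 380.2 kN → 285 kN.
Bolt shear governs: 159 kN.

159 kN (bolt shear governs)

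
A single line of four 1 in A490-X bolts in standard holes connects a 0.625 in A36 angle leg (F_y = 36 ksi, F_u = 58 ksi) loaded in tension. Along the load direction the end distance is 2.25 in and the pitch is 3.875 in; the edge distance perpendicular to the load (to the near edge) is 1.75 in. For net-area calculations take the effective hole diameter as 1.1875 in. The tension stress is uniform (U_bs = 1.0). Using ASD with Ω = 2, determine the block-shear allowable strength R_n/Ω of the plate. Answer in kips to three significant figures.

115 kips

Shear plane L_v = 2.25 + 3·3.875 = 13.88 in; A_gv = 13.88 × 0.625 = 8.672 in².
A_nv = (13.88 − 3.5·1.1875) × 0.625 = 6.074 in².
A_nt = (1.75 − 0.5·1.1875) × 0.625 = 0.7227 in².
0.6 F_u A_nv = 211.4 kips; 0.6 F_y A_gv = 187.3 kips → shear yielding governs the shear term.
R_n = 187.3 + 1.0 × 58 × 0.7227 = 229.2 kips.
Allowable strength R_n/Ω = 229.2 / 2 = 115 kips.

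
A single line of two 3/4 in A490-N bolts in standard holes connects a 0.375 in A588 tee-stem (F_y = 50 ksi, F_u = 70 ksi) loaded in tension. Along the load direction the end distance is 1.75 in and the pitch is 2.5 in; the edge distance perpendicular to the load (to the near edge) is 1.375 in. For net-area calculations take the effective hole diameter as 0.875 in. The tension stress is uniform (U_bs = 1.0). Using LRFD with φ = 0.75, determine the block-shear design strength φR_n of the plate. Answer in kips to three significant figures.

Shear plane L_v = 1.75 + 1·2.5 = 4.25 in; A_gv = 4.25 × 0.375 = 1.594 in².
A_nv = (4.25 − 1.5·0.875) × 0.375 = 1.102 in².
A_nt = (1.375 − 0.5·0.875) × 0.375 = 0.3516 in².
0.6 F_u A_nv = 46.27 kips; 0.6 F_y A_gv = 47.81 kips → shear rupture governs the shear term.
R_n = 46.27 + 1.0 × 70 × 0.3516 = 70.88 kips.
Design strength φR_n = 0.75 × 70.88 = 53.2 kips.

53.2 kips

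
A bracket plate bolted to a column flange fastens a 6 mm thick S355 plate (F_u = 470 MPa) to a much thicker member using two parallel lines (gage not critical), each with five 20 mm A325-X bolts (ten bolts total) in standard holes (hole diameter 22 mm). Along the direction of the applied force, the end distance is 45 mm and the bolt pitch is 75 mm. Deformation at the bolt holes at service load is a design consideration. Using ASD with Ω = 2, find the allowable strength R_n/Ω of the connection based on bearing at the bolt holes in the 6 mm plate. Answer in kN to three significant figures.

Per bolt r_n = 1.2 l_c t F_u ≤ 2.4 d t F_u; upper limit = 2.4 × 20 × 6 × 470 / 1000 = 135.4 kN.
Edge bolt: l_c = 45 − 22/2 = 34 mm → 1.2 × 34 × 6 × 470 / 1000 = 115.1 → r_n = 115.1 kN.
Interior bolts: l_c = 75 − 22 = 53 mm → 1.2 × 53 × 6 × 470 / 1000 = 179.4 → r_n = 135.4 kN.
R_n = 2 × 115.1 + 8 × 135.4 = 1313 kN.
Allowable strength R_n/Ω = 1313 / 2 = 656 kN.

656 kN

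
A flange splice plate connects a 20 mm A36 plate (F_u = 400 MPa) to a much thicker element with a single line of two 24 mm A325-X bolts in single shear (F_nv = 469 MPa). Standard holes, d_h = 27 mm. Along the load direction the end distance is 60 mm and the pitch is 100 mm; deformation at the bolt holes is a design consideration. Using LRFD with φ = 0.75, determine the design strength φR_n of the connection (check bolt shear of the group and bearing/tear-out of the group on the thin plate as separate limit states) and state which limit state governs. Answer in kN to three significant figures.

318 kN (bolt shear governs)

Bolt shear: A_b = π·24²/4 = 452.4 mm²; R_n = 469 × 452.4 × 2 × 1 / 1000 = 424.3 kN → 0.75 × 424.3 = 318 kN.
Bearing (1.2 l_c t F_u ≤ 2.4 d t F_u): upper limit = 2.4·24·20·400 / 1000 = 460.8 kN.
  Edge l_c = 60 − 27/2 = 46.5 → r_n = 446.4 kN; interior l_c = 100 − 27 = 73 → r_n = 460.8 kN.
  R_n,bearing = 1·446.4 + 1·460.8 = 907.2 kN → 0.75 × 907.2 = 680 kN.
Bolt shear governs: 318 kN.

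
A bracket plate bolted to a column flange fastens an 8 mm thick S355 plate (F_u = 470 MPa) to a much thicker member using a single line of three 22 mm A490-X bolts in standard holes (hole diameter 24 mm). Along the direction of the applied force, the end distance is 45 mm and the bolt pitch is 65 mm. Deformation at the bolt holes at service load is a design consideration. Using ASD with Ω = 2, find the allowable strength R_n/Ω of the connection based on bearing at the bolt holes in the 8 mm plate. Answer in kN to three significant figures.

Per bolt r_n = 1.2 l_c t F_u ≤ 2.4 d t F_u; upper limit = 2.4 × 22 × 8 × 470 / 1000 = 198.5 kN.
Edge bolt: l_c = 45 − 24/2 = 33 mm → 1.2 × 33 × 8 × 470 / 1000 = 148.9 → r_n = 148.9 kN.
Interior bolts: l_c = 65 − 24 = 41 mm → 1.2 × 41 × 8 × 470 / 1000 = 185 → r_n = 185 kN.
R_n = 1 × 148.9 + 2 × 185 = 518.9 kN.
Allowable strength R_n/Ω = 518.9 / 2 = 259 kN.

259 kN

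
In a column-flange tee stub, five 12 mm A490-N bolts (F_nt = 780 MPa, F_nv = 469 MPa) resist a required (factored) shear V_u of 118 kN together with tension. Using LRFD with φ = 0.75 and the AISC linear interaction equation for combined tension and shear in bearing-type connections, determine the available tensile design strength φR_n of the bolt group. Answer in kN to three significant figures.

A_b = π·12²/4 = 113.1 mm²; f_rv = 118 × 1000 / (5 × 113.1) = 208.7 MPa.
F'_nt = 1.3 F_nt − (F_nt / φF_nv) f_rv = 1.3·780 − (780/(0.75·469))·208.7 = 551.3 MPa, capped at F_nt → F'_nt = 551.3 MPa.
R_n = F'_nt · A_b · n = 551.3 × 113.1 × 5 / 1000 = 311.7 kN.
Design strength φR_n = 0.75 × 311.7 = 234 kN.

234 kN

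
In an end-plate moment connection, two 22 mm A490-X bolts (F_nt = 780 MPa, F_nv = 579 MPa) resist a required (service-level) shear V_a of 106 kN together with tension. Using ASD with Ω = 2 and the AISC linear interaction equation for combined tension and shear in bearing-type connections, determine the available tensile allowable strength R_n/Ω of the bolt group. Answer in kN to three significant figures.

243 kN

A_b = π·22²/4 = 380.1 mm²; f_rv = 106 × 1000 / (2 × 380.1) = 139.4 MPa.
F'_nt = 1.3 F_nt − (Ω F_nt / F_nv) f_rv = 1.3·780 − (2·780/579)·139.4 = 638.3 MPa, capped at F_nt → F'_nt = 638.3 MPa.
R_n = F'_nt · A_b · n = 638.3 × 380.1 × 2 / 1000 = 485.3 kN.
Allowable strength R_n/Ω = 485.3 / 2 = 243 kN.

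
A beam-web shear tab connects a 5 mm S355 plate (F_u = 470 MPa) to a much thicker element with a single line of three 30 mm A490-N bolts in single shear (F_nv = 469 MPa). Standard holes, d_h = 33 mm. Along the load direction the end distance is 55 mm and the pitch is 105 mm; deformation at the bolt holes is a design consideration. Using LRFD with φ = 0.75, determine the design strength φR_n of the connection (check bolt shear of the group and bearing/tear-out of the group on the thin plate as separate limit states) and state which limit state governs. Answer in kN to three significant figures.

Bolt shear: A_b = π·30²/4 = 706.9 mm²; R_n = 469 × 706.9 × 3 × 1 / 1000 = 994.5 kN → 0.75 × 994.5 = 746 kN.
Bearing (1.2 l_c t F_u ≤ 2.4 d t F_u): upper limit = 2.4·30·5·470 / 1000 = 169.2 kN.
  Edge l_c = 55 − 33/2 = 38.5 → r_n = 108.6 kN; interior l_c = 105 − 33 = 72 → r_n = 169.2 kN.
  R_n,bearing = 1·108.6 + 2·169.2 = 447 kN → 0.75 × 447 = 335 kN.
Bearing governs: 335 kN.

335 kN (bearing governs)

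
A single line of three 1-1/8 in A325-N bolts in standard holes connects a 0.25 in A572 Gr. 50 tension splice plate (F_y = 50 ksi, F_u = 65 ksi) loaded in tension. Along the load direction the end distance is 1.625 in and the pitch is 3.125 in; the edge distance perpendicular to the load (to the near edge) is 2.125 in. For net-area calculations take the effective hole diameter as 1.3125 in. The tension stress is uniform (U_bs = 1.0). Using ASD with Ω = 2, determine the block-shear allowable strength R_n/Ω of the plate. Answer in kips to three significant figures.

Shear plane L_v = 1.625 + 2·3.125 = 7.875 in; A_gv = 7.875 × 0.25 = 1.969 in².
A_nv = (7.875 − 2.5·1.3125) × 0.25 = 1.148 in².
A_nt = (2.125 − 0.5·1.3125) × 0.25 = 0.3672 in².
0.6 F_u A_nv = 44.79 kips; 0.6 F_y A_gv = 59.06 kips → shear rupture governs the shear term.
R_n = 44.79 + 1.0 × 65 × 0.3672 = 68.66 kips.
Allowable strength R_n/Ω = 68.66 / 2 = 34.3 kips.

34.3 kips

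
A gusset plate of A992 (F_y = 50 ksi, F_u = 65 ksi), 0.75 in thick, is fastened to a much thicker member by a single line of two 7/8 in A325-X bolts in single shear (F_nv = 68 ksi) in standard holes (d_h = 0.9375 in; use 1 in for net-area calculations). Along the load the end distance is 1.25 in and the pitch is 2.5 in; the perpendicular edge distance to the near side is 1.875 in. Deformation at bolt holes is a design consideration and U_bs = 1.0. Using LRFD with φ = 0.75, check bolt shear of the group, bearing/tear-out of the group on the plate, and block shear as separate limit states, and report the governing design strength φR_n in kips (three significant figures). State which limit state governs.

Bolt shear: A_b = π·0.875²/4 = 0.6013 in²; R_n = 68 × 0.6013 × 2 × 1 = 81.78 kips → 0.75 × 81.78 = 61.3 kips.
Bearing: edge l_c = 0.7812, r_n = 45.7 kips; interior l_c = 1.562, r_n = 91.41 kips; R_n = 45.7 + 1·91.41 = 137.1 kips → 103 kips.
Block shear: A_gv = 2.812, A_nv = 1.688, A_nt = 1.031 in²; R_n = min(0.6F_uA_nv, 0.6F_yA_gv) + U_bs·F_u·A_nt = 132.8 kips → 99.6 kips.
Bolt shear governs: 61.3 kips.

61.3 kips (bolt shear governs)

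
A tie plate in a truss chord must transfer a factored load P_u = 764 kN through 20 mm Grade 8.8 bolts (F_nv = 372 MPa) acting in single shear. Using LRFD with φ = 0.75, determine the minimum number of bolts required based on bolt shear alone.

9 bolts

A_b = π·20²/4 = 314.2 mm².
Per-bolt design strength φR_n = 0.75 × 372 × 314.2 × 1 / 1000 = 87.65 kN.
n ≥ 764 / 87.65 = 8.716 → use 9 bolts.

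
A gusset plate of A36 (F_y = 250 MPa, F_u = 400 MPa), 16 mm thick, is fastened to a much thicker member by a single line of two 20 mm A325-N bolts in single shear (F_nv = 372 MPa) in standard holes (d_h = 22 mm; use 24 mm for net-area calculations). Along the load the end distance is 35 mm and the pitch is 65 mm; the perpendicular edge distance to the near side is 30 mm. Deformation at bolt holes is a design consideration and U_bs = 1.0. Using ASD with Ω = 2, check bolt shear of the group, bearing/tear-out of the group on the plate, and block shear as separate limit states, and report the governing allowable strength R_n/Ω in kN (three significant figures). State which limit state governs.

Bolt shear: A_b = π·20²/4 = 314.2 mm²; R_n = 372 × 314.2 × 2 × 1 / 1000 = 233.7 kN → 233.7 / 2 = 117 kN.
Bearing: edge l_c = 24, r_n = 184.3 kN; interior l_c = 43, r_n = 307.2 kN; R_n = 184.3 + 1·307.2 = 491.5 kN → 246 kN.
Block shear: A_gv = 1600, A_nv = 1024, A_nt = 288 mm²; R_n = min(0.6F_uA_nv, 0.6F_yA_gv) + U_bs·F_u·A_nt = 355.2 kN → 178 kN.
Bolt shear governs: 117 kN.

117 kN (bolt shear governs)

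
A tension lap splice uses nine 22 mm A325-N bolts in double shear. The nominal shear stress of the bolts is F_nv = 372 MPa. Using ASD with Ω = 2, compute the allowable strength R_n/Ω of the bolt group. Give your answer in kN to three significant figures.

A_b = π × 22² / 4 = 380.1 mm².
R_n = F_nv · A_b · n · n_s = 372 × 380.1 × 9 × 2 / 1000 = 2545 kN.
Allowable strength R_n/Ω = 2545 / 2 = 1270 kN.

1270 kN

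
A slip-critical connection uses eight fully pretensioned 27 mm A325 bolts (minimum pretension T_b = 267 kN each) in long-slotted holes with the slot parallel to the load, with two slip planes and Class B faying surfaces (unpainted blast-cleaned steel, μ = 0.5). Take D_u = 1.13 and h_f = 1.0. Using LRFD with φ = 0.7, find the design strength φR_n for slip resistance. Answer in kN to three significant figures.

R_n = μ · D_u · h_f · T_b · n_s · n_b = 0.5 × 1.13 × 1.0 × 267 × 2 × 8 = 2414 kN.
Design strength φR_n = 0.7 × 2414 = 1690 kN.

1690 kN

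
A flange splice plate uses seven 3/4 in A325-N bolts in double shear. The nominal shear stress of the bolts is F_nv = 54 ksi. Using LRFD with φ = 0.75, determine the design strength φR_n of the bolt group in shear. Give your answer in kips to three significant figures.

A_b = π × 0.75² / 4 = 0.4418 in².
R_n = F_nv · A_b · n · n_s = 54 × 0.4418 × 7 × 2 = 334 kips.
Design strength φR_n = 0.75 × 334 = 250 kips.

250 kips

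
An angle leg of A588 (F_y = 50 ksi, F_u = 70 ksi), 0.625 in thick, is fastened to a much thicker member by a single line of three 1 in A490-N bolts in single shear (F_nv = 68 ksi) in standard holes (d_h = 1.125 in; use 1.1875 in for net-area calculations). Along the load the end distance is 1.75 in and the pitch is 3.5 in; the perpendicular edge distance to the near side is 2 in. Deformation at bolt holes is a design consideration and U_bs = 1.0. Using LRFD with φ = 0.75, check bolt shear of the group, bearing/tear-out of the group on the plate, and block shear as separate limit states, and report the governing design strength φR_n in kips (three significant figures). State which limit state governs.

Bolt shear: A_b = π·1²/4 = 0.7854 in²; R_n = 68 × 0.7854 × 3 × 1 = 160.2 kips → 0.75 × 160.2 = 120 kips.
Bearing: edge l_c = 1.188, r_n = 62.34 kips; interior l_c = 2.375, r_n = 105 kips; R_n = 62.34 + 2·105 = 272.3 kips → 204 kips.
Block shear: A_gv = 5.469, A_nv = 3.613, A_nt = 0.8789 in²; R_n = min(0.6F_uA_nv, 0.6F_yA_gv) + U_bs·F_u·A_nt = 213.3 kips → 160 kips.
Bolt shear governs: 120 kips.

120 kips (bolt shear governs)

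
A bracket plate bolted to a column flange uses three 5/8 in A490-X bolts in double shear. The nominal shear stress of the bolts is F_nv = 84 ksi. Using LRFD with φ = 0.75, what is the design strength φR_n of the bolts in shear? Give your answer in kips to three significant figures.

A_b = π × 0.625² / 4 = 0.3068 in².
R_n = F_nv · A_b · n · n_s = 84 × 0.3068 × 3 × 2 = 154.6 kips.
Design strength φR_n = 0.75 × 154.6 = 116 kips.

116 kips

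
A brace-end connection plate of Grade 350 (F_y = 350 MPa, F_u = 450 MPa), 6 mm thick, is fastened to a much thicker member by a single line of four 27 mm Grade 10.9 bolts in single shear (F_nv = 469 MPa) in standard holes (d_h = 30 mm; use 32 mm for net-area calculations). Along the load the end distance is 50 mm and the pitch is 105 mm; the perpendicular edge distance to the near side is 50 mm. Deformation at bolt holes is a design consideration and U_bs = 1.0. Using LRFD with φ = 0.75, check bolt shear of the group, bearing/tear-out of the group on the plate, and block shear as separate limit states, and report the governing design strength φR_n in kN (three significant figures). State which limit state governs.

Bolt shear: A_b = π·27²/4 = 572.6 mm²; R_n = 469 × 572.6 × 4 × 1 / 1000 = 1074 kN → 0.75 × 1074 = 806 kN.
Bearing: edge l_c = 35, r_n = 113.4 kN; interior l_c = 75, r_n = 175 kN; R_n = 113.4 + 3·175 = 638.3 kN → 479 kN.
Block shear: A_gv = 2190, A_nv = 1518, A_nt = 204 mm²; R_n = min(0.6F_uA_nv, 0.6F_yA_gv) + U_bs·F_u·A_nt = 501.7 kN → 376 kN.
Block shear governs: 376 kN.

376 kN (block shear governs)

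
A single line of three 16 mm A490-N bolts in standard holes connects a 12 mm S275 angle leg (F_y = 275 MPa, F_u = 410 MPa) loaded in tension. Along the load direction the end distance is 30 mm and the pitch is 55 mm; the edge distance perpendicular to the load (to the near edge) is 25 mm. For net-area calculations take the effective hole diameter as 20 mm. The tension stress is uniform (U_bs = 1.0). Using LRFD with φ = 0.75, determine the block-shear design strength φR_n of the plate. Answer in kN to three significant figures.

255 kN

Shear plane L_v = 30 + 2·55 = 140 mm; A_gv = 140 × 12 = 1680 mm².
A_nv = (140 − 2.5·20) × 12 = 1080 mm².
A_nt = (25 − 0.5·20) × 12 = 180 mm².
0.6 F_u A_nv = 265.7 kN; 0.6 F_y A_gv = 277.2 kN → shear rupture governs the shear term.
R_n = 265.7 + 1.0 × 410 × 180 / 1000 = 339.5 kN.
Design strength φR_n = 0.75 × 339.5 = 255 kN.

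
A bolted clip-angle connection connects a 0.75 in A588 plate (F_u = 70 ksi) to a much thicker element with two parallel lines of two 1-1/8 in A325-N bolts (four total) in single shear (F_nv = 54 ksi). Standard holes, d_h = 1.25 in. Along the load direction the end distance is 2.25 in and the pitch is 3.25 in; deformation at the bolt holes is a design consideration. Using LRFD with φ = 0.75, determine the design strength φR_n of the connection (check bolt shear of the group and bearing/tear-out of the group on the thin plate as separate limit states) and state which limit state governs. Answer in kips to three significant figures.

161 kips (bolt shear governs)

Bolt shear: A_b = π·1.125²/4 = 0.994 in²; R_n = 54 × 0.994 × 4 × 1 = 214.7 kips → 0.75 × 214.7 = 161 kips.
Bearing (1.2 l_c t F_u ≤ 2.4 d t F_u): upper limit = 2.4·1.125·0.75·70 = 141.8 kips.
  Edge l_c = 2.25 − 1.25/2 = 1.625 → r_n = 102.4 kips; interior l_c = 3.25 − 1.25 = 2 → r_n = 126 kips.
  R_n,bearing = 2·102.4 + 2·126 = 456.8 kips → 0.75 × 456.8 = 343 kips.
Bolt shear governs: 161 kips.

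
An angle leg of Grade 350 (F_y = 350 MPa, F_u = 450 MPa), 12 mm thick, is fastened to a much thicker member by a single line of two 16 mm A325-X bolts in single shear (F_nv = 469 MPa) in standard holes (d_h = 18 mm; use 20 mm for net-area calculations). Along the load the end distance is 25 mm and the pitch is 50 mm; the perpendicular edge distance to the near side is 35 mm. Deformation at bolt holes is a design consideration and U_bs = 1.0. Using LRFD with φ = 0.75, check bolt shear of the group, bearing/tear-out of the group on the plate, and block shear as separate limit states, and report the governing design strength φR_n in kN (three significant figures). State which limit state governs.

Bolt shear: A_b = π·16²/4 = 201.1 mm²; R_n = 469 × 201.1 × 2 × 1 / 1000 = 188.6 kN → 0.75 × 188.6 = 141 kN.
Bearing: edge l_c = 16, r_n = 103.7 kN; interior l_c = 32, r_n = 207.4 kN; R_n = 103.7 + 1·207.4 = 311 kN → 233 kN.
Block shear: A_gv = 900, A_nv = 540, A_nt = 300 mm²; R_n = min(0.6F_uA_nv, 0.6F_yA_gv) + U_bs·F_u·A_nt = 280.8 kN → 211 kN.
Bolt shear governs: 141 kN.

141 kN (bolt shear governs)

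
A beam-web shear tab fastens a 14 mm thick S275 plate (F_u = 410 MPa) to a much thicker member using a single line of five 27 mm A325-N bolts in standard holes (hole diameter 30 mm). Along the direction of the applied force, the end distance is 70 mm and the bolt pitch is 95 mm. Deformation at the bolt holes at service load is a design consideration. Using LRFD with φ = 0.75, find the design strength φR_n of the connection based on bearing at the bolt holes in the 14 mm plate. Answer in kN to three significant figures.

1390 kN

Per bolt r_n = 1.2 l_c t F_u ≤ 2.4 d t F_u; upper limit = 2.4 × 27 × 14 × 410 / 1000 = 372 kN.
Edge bolt: l_c = 70 − 30/2 = 55 mm → 1.2 × 55 × 14 × 410 / 1000 = 378.8 → r_n = 372 kN.
Interior bolts: l_c = 95 − 30 = 65 mm → 1.2 × 65 × 14 × 410 / 1000 = 447.7 → r_n = 372 kN.
R_n = 1 × 372 + 4 × 372 = 1860 kN.
Design strength φR_n = 0.75 × 1860 = 1390 kN.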